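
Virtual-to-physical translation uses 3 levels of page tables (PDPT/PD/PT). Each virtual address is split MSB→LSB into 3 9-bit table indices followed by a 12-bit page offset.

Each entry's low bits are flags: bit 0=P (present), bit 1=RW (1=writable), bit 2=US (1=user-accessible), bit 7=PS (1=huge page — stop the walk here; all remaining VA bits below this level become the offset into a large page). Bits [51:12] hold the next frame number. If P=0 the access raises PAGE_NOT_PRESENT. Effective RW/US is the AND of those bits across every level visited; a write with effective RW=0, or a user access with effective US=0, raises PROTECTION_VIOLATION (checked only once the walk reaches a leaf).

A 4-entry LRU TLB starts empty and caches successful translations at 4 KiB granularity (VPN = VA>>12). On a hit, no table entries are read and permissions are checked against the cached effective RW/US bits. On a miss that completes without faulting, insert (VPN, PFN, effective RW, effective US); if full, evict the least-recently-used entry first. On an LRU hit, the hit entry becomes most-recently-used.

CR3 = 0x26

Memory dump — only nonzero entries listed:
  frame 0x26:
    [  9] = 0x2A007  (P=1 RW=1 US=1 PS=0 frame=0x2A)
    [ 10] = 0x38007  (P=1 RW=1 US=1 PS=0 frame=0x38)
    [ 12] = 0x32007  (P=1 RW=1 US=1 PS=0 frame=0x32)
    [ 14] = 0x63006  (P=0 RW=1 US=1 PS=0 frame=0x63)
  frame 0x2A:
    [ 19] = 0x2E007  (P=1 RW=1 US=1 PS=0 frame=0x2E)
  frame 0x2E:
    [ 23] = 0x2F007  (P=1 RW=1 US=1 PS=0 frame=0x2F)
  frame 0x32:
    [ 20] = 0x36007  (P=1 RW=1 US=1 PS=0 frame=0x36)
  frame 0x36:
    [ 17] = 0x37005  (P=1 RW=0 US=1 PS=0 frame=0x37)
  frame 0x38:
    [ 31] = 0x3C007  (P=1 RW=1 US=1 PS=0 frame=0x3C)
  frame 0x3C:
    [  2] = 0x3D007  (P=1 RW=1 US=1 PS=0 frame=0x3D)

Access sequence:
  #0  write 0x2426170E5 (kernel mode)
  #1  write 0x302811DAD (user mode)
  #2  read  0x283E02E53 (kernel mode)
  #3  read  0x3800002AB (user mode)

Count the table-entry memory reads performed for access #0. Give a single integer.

Per-access translation:
#0 VA=0x2426170E5 (w,kernel):
  L0 @0x26[9] → 0x2A007  P=1,RW=1,US=1,PS=0
  L1 @0x2A[19] → 0x2E007  P=1,RW=1,US=1,PS=0
  L2 @0x2E[23] → 0x2F007  P=1,RW=1,US=1,PS=0
  → PA=0x2F0E5  (3 entries read)
#1 VA=0x302811DAD (w,user):
  L0 @0x26[12] → 0x32007  P=1,RW=1,US=1,PS=0
  L1 @0x32[20] → 0x36007  P=1,RW=1,US=1,PS=0
  L2 @0x36[17] → 0x37005  P=1,RW=0,US=1,PS=0
  ⇒ fault: PROTECTION_VIOLATION  — 3 lookups
#2 VA=0x283E02E53 (r,kernel):
  L0 @0x26[10] → 0x38007  P=1,RW=1,US=1,PS=0
  L1 @0x38[31] → 0x3C007  P=1,RW=1,US=1,PS=0
  L2 @0x3C[2] → 0x3D007  P=1,RW=1,US=1,PS=0
  → PA=0x3DE53  (3 entries read)
#3 VA=0x3800002AB (r,user):
  L0 @0x26[14] → 0x63006  P=0,RW=1,US=1,PS=0
  ⇒ fault: PAGE_NOT_PRESENT  — 1 lookups

Entries read for #0: 3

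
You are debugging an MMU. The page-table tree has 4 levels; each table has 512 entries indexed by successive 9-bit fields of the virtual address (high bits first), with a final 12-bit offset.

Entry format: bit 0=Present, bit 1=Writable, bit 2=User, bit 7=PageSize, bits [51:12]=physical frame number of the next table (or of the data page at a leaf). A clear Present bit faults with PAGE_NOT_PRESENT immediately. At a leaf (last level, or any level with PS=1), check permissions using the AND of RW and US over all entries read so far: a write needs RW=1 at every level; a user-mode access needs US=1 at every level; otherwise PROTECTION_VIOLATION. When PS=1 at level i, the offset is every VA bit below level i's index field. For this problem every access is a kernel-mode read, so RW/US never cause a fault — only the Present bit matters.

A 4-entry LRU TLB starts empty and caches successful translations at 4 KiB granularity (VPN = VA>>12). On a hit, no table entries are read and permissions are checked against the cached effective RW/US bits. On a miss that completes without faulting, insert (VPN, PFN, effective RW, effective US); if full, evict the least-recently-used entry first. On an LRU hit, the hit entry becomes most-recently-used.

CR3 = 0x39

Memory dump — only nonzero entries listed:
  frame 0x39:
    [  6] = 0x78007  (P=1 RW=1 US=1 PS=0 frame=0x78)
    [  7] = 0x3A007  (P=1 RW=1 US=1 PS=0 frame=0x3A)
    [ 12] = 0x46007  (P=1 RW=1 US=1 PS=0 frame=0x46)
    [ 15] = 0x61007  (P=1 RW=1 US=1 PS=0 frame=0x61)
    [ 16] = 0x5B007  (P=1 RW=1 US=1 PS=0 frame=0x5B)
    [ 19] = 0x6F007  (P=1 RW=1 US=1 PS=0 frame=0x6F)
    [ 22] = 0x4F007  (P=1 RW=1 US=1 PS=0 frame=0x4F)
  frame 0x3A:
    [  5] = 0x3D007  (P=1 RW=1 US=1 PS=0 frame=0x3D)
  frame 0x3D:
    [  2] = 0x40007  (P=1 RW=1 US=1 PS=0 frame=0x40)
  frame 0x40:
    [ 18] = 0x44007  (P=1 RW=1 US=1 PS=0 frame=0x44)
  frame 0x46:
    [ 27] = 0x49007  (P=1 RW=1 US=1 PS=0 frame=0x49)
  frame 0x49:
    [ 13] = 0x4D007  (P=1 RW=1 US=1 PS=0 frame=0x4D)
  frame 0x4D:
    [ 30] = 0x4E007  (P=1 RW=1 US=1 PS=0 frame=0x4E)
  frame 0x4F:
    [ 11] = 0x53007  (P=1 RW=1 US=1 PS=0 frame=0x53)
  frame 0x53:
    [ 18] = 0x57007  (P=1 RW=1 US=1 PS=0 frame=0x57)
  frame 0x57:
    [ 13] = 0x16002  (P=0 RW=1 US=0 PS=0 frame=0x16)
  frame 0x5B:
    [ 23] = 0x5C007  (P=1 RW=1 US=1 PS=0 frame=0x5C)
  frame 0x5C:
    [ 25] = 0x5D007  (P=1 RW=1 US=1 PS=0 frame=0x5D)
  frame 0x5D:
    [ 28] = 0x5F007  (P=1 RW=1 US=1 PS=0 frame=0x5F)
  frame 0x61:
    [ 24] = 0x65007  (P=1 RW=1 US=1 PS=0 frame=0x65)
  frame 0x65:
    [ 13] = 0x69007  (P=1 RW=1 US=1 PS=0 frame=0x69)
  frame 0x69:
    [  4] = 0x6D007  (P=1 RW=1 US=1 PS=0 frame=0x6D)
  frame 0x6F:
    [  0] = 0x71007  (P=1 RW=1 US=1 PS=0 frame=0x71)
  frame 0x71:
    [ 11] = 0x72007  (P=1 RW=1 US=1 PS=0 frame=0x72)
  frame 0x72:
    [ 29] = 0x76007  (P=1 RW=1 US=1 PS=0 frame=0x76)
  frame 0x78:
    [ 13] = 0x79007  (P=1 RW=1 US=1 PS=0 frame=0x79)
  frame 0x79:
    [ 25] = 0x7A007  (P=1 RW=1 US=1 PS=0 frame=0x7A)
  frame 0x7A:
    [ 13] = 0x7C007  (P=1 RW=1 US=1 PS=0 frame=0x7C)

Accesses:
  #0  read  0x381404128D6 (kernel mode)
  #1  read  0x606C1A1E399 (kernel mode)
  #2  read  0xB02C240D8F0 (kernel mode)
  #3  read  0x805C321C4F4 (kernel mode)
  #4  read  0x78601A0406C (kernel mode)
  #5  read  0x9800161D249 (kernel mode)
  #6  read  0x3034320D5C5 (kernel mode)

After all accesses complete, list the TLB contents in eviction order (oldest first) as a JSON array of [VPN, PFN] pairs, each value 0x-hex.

Walk each access:
#0 VA=0x381404128D6 (r,kernel):
  lvl0: tbl 0x39, slot 7 ⇒ 0x3A007 (P1/RW1/US1/PS0)
  lvl1: tbl 0x3A, slot 5 ⇒ 0x3D007 (P1/RW1/US1/PS0)
  lvl2: tbl 0x3D, slot 2 ⇒ 0x40007 (P1/RW1/US1/PS0)
  lvl3: tbl 0x40, slot 18 ⇒ 0x44007 (P1/RW1/US1/PS0)
  ⇒ phys 0x448D6  [4 reads]
#1 VA=0x606C1A1E399 (r,kernel):
  lvl0: tbl 0x39, slot 12 ⇒ 0x46007 (P1/RW1/US1/PS0)
  lvl1: tbl 0x46, slot 27 ⇒ 0x49007 (P1/RW1/US1/PS0)
  lvl2: tbl 0x49, slot 13 ⇒ 0x4D007 (P1/RW1/US1/PS0)
  lvl3: tbl 0x4D, slot 30 ⇒ 0x4E007 (P1/RW1/US1/PS0)
  ⇒ phys 0x4E399  [4 reads]
#2 VA=0xB02C240D8F0 (r,kernel):
  lvl0: tbl 0x39, slot 22 ⇒ 0x4F007 (P1/RW1/US1/PS0)
  lvl1: tbl 0x4F, slot 11 ⇒ 0x53007 (P1/RW1/US1/PS0)
  lvl2: tbl 0x53, slot 18 ⇒ 0x57007 (P1/RW1/US1/PS0)
  lvl3: tbl 0x57, slot 13 ⇒ 0x16002 (P0/RW1/US0/PS0)
  ⇒ fault: PAGE_NOT_PRESENT  — 4 lookups
#3 VA=0x805C321C4F4 (r,kernel):
  lvl0: tbl 0x39, slot 16 ⇒ 0x5B007 (P1/RW1/US1/PS0)
  lvl1: tbl 0x5B, slot 23 ⇒ 0x5C007 (P1/RW1/US1/PS0)
  lvl2: tbl 0x5C, slot 25 ⇒ 0x5D007 (P1/RW1/US1/PS0)
  lvl3: tbl 0x5D, slot 28 ⇒ 0x5F007 (P1/RW1/US1/PS0)
  ⇒ phys 0x5F4F4  [4 reads]
#4 VA=0x78601A0406C (r,kernel):
  lvl0: tbl 0x39, slot 15 ⇒ 0x61007 (P1/RW1/US1/PS0)
  lvl1: tbl 0x61, slot 24 ⇒ 0x65007 (P1/RW1/US1/PS0)
  lvl2: tbl 0x65, slot 13 ⇒ 0x69007 (P1/RW1/US1/PS0)
  lvl3: tbl 0x69, slot 4 ⇒ 0x6D007 (P1/RW1/US1/PS0)
  ⇒ phys 0x6D06C  [4 reads]
#5 VA=0x9800161D249 (r,kernel):
  lvl0: tbl 0x39, slot 19 ⇒ 0x6F007 (P1/RW1/US1/PS0)
  lvl1: tbl 0x6F, slot 0 ⇒ 0x71007 (P1/RW1/US1/PS0)
  lvl2: tbl 0x71, slot 11 ⇒ 0x72007 (P1/RW1/US1/PS0)
  lvl3: tbl 0x72, slot 29 ⇒ 0x76007 (P1/RW1/US1/PS0)
  ⇒ phys 0x76249  [4 reads]
#6 VA=0x3034320D5C5 (r,kernel):
  lvl0: tbl 0x39, slot 6 ⇒ 0x78007 (P1/RW1/US1/PS0)
  lvl1: tbl 0x78, slot 13 ⇒ 0x79007 (P1/RW1/US1/PS0)
  lvl2: tbl 0x79, slot 25 ⇒ 0x7A007 (P1/RW1/US1/PS0)
  lvl3: tbl 0x7A, slot 13 ⇒ 0x7C007 (P1/RW1/US1/PS0)
  ⇒ phys 0x7C5C5  [4 reads]

TLB: [["0x805C321C", "0x5F"], ["0x78601A04", "0x6D"], ["0x9800161D", "0x76"], ["0x3034320D", "0x7C"]]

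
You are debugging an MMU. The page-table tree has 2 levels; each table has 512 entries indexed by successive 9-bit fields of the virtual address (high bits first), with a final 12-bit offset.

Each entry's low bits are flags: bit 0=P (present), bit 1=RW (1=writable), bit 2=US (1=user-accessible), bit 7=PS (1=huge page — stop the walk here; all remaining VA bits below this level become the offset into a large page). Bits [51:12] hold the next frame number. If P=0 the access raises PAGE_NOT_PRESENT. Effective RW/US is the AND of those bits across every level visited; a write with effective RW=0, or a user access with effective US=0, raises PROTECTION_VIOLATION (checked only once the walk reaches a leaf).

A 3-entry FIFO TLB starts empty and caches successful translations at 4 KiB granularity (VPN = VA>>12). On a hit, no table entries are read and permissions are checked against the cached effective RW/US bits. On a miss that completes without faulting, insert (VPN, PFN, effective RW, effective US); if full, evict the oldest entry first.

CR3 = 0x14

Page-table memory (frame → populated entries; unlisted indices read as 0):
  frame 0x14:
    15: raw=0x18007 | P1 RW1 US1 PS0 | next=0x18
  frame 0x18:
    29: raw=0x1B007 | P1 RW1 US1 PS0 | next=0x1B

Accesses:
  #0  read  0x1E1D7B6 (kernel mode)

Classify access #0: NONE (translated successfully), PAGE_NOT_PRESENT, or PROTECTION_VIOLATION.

Per-access translation:
#0 VA=0x1E1D7B6 (r,kernel):
  lvl0: tbl 0x14, slot 15 ⇒ 0x18007 (P1/RW1/US1/PS0)
  lvl1: tbl 0x18, slot 29 ⇒ 0x1B007 (P1/RW1/US1/PS0)
  ✓ 0x1B7B6  — 2 lookups

Access #0 fault: NONE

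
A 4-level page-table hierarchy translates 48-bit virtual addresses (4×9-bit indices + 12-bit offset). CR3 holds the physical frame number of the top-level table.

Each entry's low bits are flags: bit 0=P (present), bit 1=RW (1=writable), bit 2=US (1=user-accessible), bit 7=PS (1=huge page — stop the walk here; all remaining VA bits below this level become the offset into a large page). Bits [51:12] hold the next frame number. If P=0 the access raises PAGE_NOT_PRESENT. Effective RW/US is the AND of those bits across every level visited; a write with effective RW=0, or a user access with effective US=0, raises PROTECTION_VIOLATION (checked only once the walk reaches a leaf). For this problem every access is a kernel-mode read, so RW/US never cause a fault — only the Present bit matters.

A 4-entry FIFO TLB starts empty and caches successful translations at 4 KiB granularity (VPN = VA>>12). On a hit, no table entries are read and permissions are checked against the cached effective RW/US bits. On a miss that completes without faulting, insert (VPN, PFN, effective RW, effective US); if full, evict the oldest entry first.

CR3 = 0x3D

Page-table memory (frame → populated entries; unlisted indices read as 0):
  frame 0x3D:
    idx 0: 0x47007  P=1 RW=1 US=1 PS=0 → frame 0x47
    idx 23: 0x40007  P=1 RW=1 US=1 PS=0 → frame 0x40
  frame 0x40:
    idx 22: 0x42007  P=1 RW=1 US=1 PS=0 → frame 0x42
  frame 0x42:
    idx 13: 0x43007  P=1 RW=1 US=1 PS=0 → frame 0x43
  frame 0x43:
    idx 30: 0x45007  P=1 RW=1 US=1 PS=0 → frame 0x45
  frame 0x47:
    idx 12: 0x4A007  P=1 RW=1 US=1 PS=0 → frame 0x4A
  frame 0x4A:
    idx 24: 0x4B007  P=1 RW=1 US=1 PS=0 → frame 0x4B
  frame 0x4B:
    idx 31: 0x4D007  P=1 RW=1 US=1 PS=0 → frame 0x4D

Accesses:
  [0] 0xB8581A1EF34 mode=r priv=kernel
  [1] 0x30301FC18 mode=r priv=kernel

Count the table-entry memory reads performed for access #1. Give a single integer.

Walk each access:
#0 VA=0xB8581A1EF34 (r,kernel):
  [0] read 0x3D idx=23: raw=0x40007 flags P=1 W=1 U=1 S=0
  [1] read 0x40 idx=22: raw=0x42007 flags P=1 W=1 U=1 S=0
  [2] read 0x42 idx=13: raw=0x43007 flags P=1 W=1 U=1 S=0
  [3] read 0x43 idx=30: raw=0x45007 flags P=1 W=1 U=1 S=0
  → PA=0x45F34  (4 entries read)
#1 VA=0x30301FC18 (r,kernel):
  [0] read 0x3D idx=0: raw=0x47007 flags P=1 W=1 U=1 S=0
  [1] read 0x47 idx=12: raw=0x4A007 flags P=1 W=1 U=1 S=0
  [2] read 0x4A idx=24: raw=0x4B007 flags P=1 W=1 U=1 S=0
  [3] read 0x4B idx=31: raw=0x4D007 flags P=1 W=1 U=1 S=0
  → PA=0x4DC18  (4 entries read)

Entries read for #1: 4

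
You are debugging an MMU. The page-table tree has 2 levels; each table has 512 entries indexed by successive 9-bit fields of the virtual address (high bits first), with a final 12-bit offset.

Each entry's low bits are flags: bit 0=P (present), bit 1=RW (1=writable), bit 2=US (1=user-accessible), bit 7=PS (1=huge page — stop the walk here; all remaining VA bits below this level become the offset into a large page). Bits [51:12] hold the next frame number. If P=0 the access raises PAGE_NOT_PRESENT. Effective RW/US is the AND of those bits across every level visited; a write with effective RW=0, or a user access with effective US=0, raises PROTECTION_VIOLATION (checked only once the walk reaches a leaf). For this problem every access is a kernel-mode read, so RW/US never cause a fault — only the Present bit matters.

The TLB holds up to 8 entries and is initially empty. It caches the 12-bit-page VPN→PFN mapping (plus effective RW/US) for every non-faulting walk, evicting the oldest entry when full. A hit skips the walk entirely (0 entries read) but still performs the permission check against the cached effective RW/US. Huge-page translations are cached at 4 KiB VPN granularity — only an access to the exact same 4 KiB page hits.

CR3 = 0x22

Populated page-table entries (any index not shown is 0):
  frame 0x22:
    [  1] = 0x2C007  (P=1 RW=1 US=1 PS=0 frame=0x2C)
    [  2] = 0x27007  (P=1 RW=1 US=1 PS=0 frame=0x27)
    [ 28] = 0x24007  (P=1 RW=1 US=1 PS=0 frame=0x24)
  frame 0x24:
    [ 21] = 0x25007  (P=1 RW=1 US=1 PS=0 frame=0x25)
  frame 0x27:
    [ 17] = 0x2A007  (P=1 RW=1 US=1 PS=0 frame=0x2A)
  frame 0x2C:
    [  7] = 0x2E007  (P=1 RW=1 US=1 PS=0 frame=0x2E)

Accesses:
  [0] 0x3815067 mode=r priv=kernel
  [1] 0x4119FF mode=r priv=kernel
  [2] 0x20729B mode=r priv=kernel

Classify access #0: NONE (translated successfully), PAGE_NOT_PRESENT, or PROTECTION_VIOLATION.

Walk each access:
#0 VA=0x3815067 (r,kernel):
  L0: frame=0x22 idx=28 entry=0x24007 [P=1 RW=1 US=1 PS=0]
  L1: frame=0x24 idx=21 entry=0x25007 [P=1 RW=1 US=1 PS=0]
  ✓ 0x25067  — 2 lookups
#1 VA=0x4119FF (r,kernel):
  L0: frame=0x22 idx=2 entry=0x27007 [P=1 RW=1 US=1 PS=0]
  L1: frame=0x27 idx=17 entry=0x2A007 [P=1 RW=1 US=1 PS=0]
  ✓ 0x2A9FF  — 2 lookups
#2 VA=0x20729B (r,kernel):
  L0: frame=0x22 idx=1 entry=0x2C007 [P=1 RW=1 US=1 PS=0]
  L1: frame=0x2C idx=7 entry=0x2E007 [P=1 RW=1 US=1 PS=0]
  ✓ 0x2E29B  — 2 lookups

Access #0 fault: NONE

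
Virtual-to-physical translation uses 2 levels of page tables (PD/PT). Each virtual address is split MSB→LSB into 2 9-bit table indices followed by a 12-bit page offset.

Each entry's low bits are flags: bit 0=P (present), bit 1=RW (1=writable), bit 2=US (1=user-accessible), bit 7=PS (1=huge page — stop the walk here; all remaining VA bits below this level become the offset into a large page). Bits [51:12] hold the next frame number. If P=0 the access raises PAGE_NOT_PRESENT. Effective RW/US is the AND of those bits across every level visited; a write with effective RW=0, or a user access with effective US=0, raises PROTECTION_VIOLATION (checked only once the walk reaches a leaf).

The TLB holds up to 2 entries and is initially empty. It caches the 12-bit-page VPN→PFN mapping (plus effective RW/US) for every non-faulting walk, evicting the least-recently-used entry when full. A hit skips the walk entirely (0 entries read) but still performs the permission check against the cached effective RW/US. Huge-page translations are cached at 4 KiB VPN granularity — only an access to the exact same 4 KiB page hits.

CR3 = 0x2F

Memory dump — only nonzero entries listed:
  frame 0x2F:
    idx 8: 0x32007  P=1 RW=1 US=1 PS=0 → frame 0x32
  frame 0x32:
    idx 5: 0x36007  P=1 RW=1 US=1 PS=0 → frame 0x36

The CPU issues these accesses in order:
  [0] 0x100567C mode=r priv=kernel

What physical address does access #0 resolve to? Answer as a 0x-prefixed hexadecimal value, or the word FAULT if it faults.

Per-access translation:
#0 VA=0x100567C (r,kernel):
  lvl0: tbl 0x2F, slot 8 ⇒ 0x32007 (P1/RW1/US1/PS0)
  lvl1: tbl 0x32, slot 5 ⇒ 0x36007 (P1/RW1/US1/PS0)
  → PA=0x3667C  (2 entries read)

Access #0 PA: 0x3667C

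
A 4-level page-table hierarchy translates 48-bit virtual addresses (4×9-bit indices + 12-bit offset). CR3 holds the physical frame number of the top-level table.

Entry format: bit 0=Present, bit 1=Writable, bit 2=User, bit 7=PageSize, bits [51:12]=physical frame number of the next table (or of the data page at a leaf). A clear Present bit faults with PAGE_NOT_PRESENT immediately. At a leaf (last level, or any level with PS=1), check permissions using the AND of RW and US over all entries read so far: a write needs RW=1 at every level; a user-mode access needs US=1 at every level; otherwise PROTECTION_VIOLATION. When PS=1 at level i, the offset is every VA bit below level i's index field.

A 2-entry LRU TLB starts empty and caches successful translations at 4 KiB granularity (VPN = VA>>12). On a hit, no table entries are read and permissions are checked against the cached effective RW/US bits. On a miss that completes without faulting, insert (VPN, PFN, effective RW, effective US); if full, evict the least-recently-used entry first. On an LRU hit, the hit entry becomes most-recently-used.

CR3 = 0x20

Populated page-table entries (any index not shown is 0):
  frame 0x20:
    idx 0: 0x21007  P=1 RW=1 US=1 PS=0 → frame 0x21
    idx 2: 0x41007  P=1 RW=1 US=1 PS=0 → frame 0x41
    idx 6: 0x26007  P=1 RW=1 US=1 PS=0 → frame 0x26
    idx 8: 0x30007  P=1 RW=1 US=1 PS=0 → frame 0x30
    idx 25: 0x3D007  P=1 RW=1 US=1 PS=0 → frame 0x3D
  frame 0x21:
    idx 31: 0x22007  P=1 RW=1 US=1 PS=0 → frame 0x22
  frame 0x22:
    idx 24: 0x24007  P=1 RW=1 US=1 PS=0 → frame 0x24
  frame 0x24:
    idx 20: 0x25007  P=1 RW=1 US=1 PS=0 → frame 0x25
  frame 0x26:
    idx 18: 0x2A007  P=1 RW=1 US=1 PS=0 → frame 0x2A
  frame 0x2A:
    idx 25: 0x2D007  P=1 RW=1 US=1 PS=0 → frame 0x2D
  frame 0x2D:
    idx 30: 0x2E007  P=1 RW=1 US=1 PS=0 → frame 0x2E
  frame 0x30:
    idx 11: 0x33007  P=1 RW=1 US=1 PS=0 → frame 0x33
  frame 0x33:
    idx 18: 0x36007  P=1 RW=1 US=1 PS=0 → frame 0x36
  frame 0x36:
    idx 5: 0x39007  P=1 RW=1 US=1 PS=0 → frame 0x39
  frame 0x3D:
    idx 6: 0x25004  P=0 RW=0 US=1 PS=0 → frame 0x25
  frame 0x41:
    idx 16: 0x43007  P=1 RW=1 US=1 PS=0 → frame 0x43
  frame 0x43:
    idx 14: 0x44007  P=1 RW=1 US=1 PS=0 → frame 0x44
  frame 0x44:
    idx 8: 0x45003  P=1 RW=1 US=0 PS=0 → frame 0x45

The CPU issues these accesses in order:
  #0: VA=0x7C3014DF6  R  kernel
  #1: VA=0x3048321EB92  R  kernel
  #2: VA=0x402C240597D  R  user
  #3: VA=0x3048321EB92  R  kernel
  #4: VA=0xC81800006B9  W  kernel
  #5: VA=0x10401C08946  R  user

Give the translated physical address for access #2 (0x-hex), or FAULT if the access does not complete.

Trace:
#0 VA=0x7C3014DF6 (r,kernel):
  L0: frame=0x20 idx=0 entry=0x21007 [P=1 RW=1 US=1 PS=0]
  L1: frame=0x21 idx=31 entry=0x22007 [P=1 RW=1 US=1 PS=0]
  L2: frame=0x22 idx=24 entry=0x24007 [P=1 RW=1 US=1 PS=0]
  L3: frame=0x24 idx=20 entry=0x25007 [P=1 RW=1 US=1 PS=0]
  ⇒ phys 0x25DF6  [4 reads]
#1 VA=0x3048321EB92 (r,kernel):
  L0: frame=0x20 idx=6 entry=0x26007 [P=1 RW=1 US=1 PS=0]
  L1: frame=0x26 idx=18 entry=0x2A007 [P=1 RW=1 US=1 PS=0]
  L2: frame=0x2A idx=25 entry=0x2D007 [P=1 RW=1 US=1 PS=0]
  L3: frame=0x2D idx=30 entry=0x2E007 [P=1 RW=1 US=1 PS=0]
  ⇒ phys 0x2EB92  [4 reads]
#2 VA=0x402C240597D (r,user):
  L0: frame=0x20 idx=8 entry=0x30007 [P=1 RW=1 US=1 PS=0]
  L1: frame=0x30 idx=11 entry=0x33007 [P=1 RW=1 US=1 PS=0]
  L2: frame=0x33 idx=18 entry=0x36007 [P=1 RW=1 US=1 PS=0]
  L3: frame=0x36 idx=5 entry=0x39007 [P=1 RW=1 US=1 PS=0]
  ⇒ phys 0x3997D  [4 reads]
#3 VA=0x3048321EB92 (r,kernel):
  TLB hit vpn=0x3048321E → PA=0x2EB92
#4 VA=0xC81800006B9 (w,kernel):
  L0: frame=0x20 idx=25 entry=0x3D007 [P=1 RW=1 US=1 PS=0]
  L1: frame=0x3D idx=6 entry=0x25004 [P=0 RW=0 US=1 PS=0]
  ✗ PAGE_NOT_PRESENT  [2 reads]
#5 VA=0x10401C08946 (r,user):
  L0: frame=0x20 idx=2 entry=0x41007 [P=1 RW=1 US=1 PS=0]
  L1: frame=0x41 idx=16 entry=0x43007 [P=1 RW=1 US=1 PS=0]
  L2: frame=0x43 idx=14 entry=0x44007 [P=1 RW=1 US=1 PS=0]
  L3: frame=0x44 idx=8 entry=0x45003 [P=1 RW=1 US=0 PS=0]
  ✗ PROTECTION_VIOLATION  [4 reads]

Access #2 PA: 0x3997D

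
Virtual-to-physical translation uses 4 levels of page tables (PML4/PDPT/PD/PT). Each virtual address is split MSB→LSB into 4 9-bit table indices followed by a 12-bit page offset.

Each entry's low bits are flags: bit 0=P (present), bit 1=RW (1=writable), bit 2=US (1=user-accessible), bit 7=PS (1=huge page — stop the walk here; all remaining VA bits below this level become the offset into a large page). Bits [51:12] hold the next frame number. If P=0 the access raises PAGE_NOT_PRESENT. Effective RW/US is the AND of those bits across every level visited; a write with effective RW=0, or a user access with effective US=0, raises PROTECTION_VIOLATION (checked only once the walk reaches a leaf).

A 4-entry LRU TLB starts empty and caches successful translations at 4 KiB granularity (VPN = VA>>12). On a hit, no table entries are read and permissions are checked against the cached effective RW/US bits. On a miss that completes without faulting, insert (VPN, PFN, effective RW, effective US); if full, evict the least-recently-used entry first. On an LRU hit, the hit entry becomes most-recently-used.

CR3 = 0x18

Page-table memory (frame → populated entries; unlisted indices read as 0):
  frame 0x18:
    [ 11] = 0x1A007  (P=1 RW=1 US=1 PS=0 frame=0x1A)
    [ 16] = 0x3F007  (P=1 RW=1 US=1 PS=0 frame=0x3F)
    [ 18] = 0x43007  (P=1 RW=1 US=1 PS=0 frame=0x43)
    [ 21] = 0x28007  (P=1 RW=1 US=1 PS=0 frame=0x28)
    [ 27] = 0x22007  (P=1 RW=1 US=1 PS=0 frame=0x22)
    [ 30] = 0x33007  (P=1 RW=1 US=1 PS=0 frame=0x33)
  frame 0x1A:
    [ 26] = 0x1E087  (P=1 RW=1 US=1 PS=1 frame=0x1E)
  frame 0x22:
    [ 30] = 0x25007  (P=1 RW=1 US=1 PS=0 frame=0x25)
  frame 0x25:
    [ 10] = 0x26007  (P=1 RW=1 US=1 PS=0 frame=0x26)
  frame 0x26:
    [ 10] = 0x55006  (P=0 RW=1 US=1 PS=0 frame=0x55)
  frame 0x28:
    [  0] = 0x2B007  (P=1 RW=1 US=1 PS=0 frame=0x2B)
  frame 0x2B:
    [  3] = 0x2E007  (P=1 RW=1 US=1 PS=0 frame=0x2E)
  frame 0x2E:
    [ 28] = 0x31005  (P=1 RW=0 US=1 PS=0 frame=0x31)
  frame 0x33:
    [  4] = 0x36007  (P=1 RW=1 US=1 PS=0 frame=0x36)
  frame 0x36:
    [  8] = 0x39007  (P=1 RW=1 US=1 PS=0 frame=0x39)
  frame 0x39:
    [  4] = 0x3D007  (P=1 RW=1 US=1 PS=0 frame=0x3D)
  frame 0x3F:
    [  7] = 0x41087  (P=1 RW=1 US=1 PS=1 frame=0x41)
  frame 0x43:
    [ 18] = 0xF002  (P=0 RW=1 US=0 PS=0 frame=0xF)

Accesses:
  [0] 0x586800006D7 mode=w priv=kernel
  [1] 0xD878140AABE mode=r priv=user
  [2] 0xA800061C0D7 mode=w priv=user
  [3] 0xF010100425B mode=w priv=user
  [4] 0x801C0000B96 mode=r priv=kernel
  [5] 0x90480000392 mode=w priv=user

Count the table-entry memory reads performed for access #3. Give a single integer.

Per-access translation:
#0 VA=0x586800006D7 (w,kernel):
  lvl0: tbl 0x18, slot 11 ⇒ 0x1A007 (P1/RW1/US1/PS0)
  lvl1: tbl 0x1A, slot 26 ⇒ 0x1E087 (P1/RW1/US1/PS1)
  ✓ 0x1E6D7 (huge @L1)  — 2 lookups
#1 VA=0xD878140AABE (r,user):
  lvl0: tbl 0x18, slot 27 ⇒ 0x22007 (P1/RW1/US1/PS0)
  lvl1: tbl 0x22, slot 30 ⇒ 0x25007 (P1/RW1/US1/PS0)
  lvl2: tbl 0x25, slot 10 ⇒ 0x26007 (P1/RW1/US1/PS0)
  lvl3: tbl 0x26, slot 10 ⇒ 0x55006 (P0/RW1/US1/PS0)
  → PAGE_NOT_PRESENT  (4 entries read)
#2 VA=0xA800061C0D7 (w,user):
  lvl0: tbl 0x18, slot 21 ⇒ 0x28007 (P1/RW1/US1/PS0)
  lvl1: tbl 0x28, slot 0 ⇒ 0x2B007 (P1/RW1/US1/PS0)
  lvl2: tbl 0x2B, slot 3 ⇒ 0x2E007 (P1/RW1/US1/PS0)
  lvl3: tbl 0x2E, slot 28 ⇒ 0x31005 (P1/RW0/US1/PS0)
  → PROTECTION_VIOLATION  (4 entries read)
#3 VA=0xF010100425B (w,user):
  lvl0: tbl 0x18, slot 30 ⇒ 0x33007 (P1/RW1/US1/PS0)
  lvl1: tbl 0x33, slot 4 ⇒ 0x36007 (P1/RW1/US1/PS0)
  lvl2: tbl 0x36, slot 8 ⇒ 0x39007 (P1/RW1/US1/PS0)
  lvl3: tbl 0x39, slot 4 ⇒ 0x3D007 (P1/RW1/US1/PS0)
  ✓ 0x3D25B  — 4 lookups
#4 VA=0x801C0000B96 (r,kernel):
  lvl0: tbl 0x18, slot 16 ⇒ 0x3F007 (P1/RW1/US1/PS0)
  lvl1: tbl 0x3F, slot 7 ⇒ 0x41087 (P1/RW1/US1/PS1)
  ✓ 0x41B96 (huge @L1)  — 2 lookups
#5 VA=0x90480000392 (w,user):
  lvl0: tbl 0x18, slot 18 ⇒ 0x43007 (P1/RW1/US1/PS0)
  lvl1: tbl 0x43, slot 18 ⇒ 0xF002 (P0/RW1/US0/PS0)
  → PAGE_NOT_PRESENT  (2 entries read)

Entries read for #3: 4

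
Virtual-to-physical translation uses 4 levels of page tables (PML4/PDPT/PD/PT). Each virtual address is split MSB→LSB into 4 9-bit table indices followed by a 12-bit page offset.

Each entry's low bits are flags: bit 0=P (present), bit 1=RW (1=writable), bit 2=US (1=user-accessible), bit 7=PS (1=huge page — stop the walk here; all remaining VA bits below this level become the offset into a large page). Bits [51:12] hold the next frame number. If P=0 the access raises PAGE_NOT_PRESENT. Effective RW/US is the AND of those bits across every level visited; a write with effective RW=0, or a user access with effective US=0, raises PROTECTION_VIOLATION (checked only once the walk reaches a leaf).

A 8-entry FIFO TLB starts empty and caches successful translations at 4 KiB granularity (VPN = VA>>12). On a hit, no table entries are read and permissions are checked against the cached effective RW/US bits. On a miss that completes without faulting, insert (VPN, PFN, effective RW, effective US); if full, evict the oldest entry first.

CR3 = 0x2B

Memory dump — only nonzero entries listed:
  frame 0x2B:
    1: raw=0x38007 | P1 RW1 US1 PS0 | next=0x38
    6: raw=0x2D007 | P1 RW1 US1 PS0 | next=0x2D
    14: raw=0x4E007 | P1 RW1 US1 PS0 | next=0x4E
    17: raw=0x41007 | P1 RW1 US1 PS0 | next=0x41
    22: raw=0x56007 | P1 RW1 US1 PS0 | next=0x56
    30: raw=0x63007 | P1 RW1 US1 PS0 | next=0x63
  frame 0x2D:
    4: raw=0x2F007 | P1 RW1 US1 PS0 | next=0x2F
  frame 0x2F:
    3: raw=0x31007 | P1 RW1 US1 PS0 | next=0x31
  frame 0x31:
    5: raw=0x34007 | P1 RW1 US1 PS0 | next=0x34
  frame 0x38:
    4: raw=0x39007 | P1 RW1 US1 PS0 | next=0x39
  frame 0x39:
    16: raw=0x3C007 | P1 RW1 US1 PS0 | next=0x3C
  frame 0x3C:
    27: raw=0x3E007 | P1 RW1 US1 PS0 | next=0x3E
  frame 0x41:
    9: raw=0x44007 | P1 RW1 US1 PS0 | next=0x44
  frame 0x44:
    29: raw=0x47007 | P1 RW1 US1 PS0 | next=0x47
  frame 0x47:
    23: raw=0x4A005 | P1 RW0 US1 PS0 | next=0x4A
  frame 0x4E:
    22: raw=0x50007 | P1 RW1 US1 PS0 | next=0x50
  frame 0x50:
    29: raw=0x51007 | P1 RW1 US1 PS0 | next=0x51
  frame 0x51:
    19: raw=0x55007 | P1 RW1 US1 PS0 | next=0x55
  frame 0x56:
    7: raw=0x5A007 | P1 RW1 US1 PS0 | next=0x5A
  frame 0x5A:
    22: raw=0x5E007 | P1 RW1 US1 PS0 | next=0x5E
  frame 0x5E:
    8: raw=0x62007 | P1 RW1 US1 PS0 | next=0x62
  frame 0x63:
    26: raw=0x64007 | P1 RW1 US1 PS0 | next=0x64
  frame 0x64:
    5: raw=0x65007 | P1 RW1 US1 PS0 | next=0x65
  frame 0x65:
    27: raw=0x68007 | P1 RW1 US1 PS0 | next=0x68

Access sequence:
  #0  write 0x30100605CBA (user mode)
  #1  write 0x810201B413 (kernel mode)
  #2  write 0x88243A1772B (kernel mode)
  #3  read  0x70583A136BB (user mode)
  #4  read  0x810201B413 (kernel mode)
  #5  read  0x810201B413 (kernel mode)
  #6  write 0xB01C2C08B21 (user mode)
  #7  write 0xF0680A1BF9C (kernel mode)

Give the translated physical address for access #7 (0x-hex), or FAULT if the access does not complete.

Per-access translation:
#0 VA=0x30100605CBA (w,user):
  lvl0: tbl 0x2B, slot 6 ⇒ 0x2D007 (P1/RW1/US1/PS0)
  lvl1: tbl 0x2D, slot 4 ⇒ 0x2F007 (P1/RW1/US1/PS0)
  lvl2: tbl 0x2F, slot 3 ⇒ 0x31007 (P1/RW1/US1/PS0)
  lvl3: tbl 0x31, slot 5 ⇒ 0x34007 (P1/RW1/US1/PS0)
  ✓ 0x34CBA  — 4 lookups
#1 VA=0x810201B413 (w,kernel):
  lvl0: tbl 0x2B, slot 1 ⇒ 0x38007 (P1/RW1/US1/PS0)
  lvl1: tbl 0x38, slot 4 ⇒ 0x39007 (P1/RW1/US1/PS0)
  lvl2: tbl 0x39, slot 16 ⇒ 0x3C007 (P1/RW1/US1/PS0)
  lvl3: tbl 0x3C, slot 27 ⇒ 0x3E007 (P1/RW1/US1/PS0)
  ✓ 0x3E413  — 4 lookups
#2 VA=0x88243A1772B (w,kernel):
  lvl0: tbl 0x2B, slot 17 ⇒ 0x41007 (P1/RW1/US1/PS0)
  lvl1: tbl 0x41, slot 9 ⇒ 0x44007 (P1/RW1/US1/PS0)
  lvl2: tbl 0x44, slot 29 ⇒ 0x47007 (P1/RW1/US1/PS0)
  lvl3: tbl 0x47, slot 23 ⇒ 0x4A005 (P1/RW0/US1/PS0)
  → PROTECTION_VIOLATION  (4 entries read)
#3 VA=0x70583A136BB (r,user):
  lvl0: tbl 0x2B, slot 14 ⇒ 0x4E007 (P1/RW1/US1/PS0)
  lvl1: tbl 0x4E, slot 22 ⇒ 0x50007 (P1/RW1/US1/PS0)
  lvl2: tbl 0x50, slot 29 ⇒ 0x51007 (P1/RW1/US1/PS0)
  lvl3: tbl 0x51, slot 19 ⇒ 0x55007 (P1/RW1/US1/PS0)
  ✓ 0x556BB  — 4 lookups
#4 VA=0x810201B413 (r,kernel):
  TLB hit vpn=0x810201B → PA=0x3E413
#5 VA=0x810201B413 (r,kernel):
  TLB hit vpn=0x810201B → PA=0x3E413
#6 VA=0xB01C2C08B21 (w,user):
  lvl0: tbl 0x2B, slot 22 ⇒ 0x56007 (P1/RW1/US1/PS0)
  lvl1: tbl 0x56, slot 7 ⇒ 0x5A007 (P1/RW1/US1/PS0)
  lvl2: tbl 0x5A, slot 22 ⇒ 0x5E007 (P1/RW1/US1/PS0)
  lvl3: tbl 0x5E, slot 8 ⇒ 0x62007 (P1/RW1/US1/PS0)
  ✓ 0x62B21  — 4 lookups
#7 VA=0xF0680A1BF9C (w,kernel):
  lvl0: tbl 0x2B, slot 30 ⇒ 0x63007 (P1/RW1/US1/PS0)
  lvl1: tbl 0x63, slot 26 ⇒ 0x64007 (P1/RW1/US1/PS0)
  lvl2: tbl 0x64, slot 5 ⇒ 0x65007 (P1/RW1/US1/PS0)
  lvl3: tbl 0x65, slot 27 ⇒ 0x68007 (P1/RW1/US1/PS0)
  ✓ 0x68F9C  — 4 lookups

Access #7 PA: 0x68F9C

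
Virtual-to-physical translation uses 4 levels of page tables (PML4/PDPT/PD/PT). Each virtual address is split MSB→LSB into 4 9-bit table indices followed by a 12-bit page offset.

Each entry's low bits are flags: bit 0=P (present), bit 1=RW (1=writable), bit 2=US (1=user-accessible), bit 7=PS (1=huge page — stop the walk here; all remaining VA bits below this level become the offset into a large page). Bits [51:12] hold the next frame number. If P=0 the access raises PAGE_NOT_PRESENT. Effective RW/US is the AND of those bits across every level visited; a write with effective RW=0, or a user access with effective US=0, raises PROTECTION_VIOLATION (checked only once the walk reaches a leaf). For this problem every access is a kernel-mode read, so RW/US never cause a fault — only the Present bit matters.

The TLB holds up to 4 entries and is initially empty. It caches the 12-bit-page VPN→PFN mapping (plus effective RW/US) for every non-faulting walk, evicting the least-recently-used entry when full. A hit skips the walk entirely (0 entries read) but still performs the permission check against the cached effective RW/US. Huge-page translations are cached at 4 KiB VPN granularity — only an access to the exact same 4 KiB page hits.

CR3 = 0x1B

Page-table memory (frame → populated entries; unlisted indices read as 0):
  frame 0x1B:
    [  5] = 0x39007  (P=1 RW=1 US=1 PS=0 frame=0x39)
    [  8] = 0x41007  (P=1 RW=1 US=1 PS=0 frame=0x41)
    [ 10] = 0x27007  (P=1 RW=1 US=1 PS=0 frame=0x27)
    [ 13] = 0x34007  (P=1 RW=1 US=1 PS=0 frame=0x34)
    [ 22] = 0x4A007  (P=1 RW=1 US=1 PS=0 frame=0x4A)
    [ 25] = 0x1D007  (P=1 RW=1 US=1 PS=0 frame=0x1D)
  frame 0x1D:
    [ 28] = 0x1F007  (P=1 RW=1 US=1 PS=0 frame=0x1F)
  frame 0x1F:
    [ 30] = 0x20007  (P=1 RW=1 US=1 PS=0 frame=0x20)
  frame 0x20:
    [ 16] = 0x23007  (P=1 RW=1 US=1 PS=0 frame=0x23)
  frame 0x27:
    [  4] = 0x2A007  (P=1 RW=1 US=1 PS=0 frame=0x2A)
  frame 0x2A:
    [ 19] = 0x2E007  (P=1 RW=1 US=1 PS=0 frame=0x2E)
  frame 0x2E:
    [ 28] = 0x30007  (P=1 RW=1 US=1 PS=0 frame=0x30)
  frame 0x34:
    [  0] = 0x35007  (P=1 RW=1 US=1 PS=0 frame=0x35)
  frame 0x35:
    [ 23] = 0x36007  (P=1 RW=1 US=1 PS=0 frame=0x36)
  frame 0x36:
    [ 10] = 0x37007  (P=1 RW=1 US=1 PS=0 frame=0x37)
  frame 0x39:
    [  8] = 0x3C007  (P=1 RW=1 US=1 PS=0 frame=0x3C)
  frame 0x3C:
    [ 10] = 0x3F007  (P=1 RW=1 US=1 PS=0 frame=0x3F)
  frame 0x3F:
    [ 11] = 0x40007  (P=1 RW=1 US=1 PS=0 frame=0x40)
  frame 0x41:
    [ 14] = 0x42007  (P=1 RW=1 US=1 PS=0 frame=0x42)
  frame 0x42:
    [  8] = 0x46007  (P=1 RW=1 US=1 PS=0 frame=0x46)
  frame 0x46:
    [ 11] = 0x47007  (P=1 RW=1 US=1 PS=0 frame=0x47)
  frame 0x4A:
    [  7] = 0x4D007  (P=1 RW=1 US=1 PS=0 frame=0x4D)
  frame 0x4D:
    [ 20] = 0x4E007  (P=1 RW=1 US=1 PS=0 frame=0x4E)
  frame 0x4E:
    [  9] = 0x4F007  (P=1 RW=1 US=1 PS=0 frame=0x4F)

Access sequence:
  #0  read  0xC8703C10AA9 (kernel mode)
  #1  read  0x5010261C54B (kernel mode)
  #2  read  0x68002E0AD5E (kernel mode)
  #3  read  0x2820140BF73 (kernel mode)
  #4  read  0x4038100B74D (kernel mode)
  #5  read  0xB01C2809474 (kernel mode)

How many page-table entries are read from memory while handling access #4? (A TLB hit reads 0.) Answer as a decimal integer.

Trace:
#0 VA=0xC8703C10AA9 (r,kernel):
  lvl0: tbl 0x1B, slot 25 ⇒ 0x1D007 (P1/RW1/US1/PS0)
  lvl1: tbl 0x1D, slot 28 ⇒ 0x1F007 (P1/RW1/US1/PS0)
  lvl2: tbl 0x1F, slot 30 ⇒ 0x20007 (P1/RW1/US1/PS0)
  lvl3: tbl 0x20, slot 16 ⇒ 0x23007 (P1/RW1/US1/PS0)
  ⇒ phys 0x23AA9  [4 reads]
#1 VA=0x5010261C54B (r,kernel):
  lvl0: tbl 0x1B, slot 10 ⇒ 0x27007 (P1/RW1/US1/PS0)
  lvl1: tbl 0x27, slot 4 ⇒ 0x2A007 (P1/RW1/US1/PS0)
  lvl2: tbl 0x2A, slot 19 ⇒ 0x2E007 (P1/RW1/US1/PS0)
  lvl3: tbl 0x2E, slot 28 ⇒ 0x30007 (P1/RW1/US1/PS0)
  ⇒ phys 0x3054B  [4 reads]
#2 VA=0x68002E0AD5E (r,kernel):
  lvl0: tbl 0x1B, slot 13 ⇒ 0x34007 (P1/RW1/US1/PS0)
  lvl1: tbl 0x34, slot 0 ⇒ 0x35007 (P1/RW1/US1/PS0)
  lvl2: tbl 0x35, slot 23 ⇒ 0x36007 (P1/RW1/US1/PS0)
  lvl3: tbl 0x36, slot 10 ⇒ 0x37007 (P1/RW1/US1/PS0)
  ⇒ phys 0x37D5E  [4 reads]
#3 VA=0x2820140BF73 (r,kernel):
  lvl0: tbl 0x1B, slot 5 ⇒ 0x39007 (P1/RW1/US1/PS0)
  lvl1: tbl 0x39, slot 8 ⇒ 0x3C007 (P1/RW1/US1/PS0)
  lvl2: tbl 0x3C, slot 10 ⇒ 0x3F007 (P1/RW1/US1/PS0)
  lvl3: tbl 0x3F, slot 11 ⇒ 0x40007 (P1/RW1/US1/PS0)
  ⇒ phys 0x40F73  [4 reads]
#4 VA=0x4038100B74D (r,kernel):
  lvl0: tbl 0x1B, slot 8 ⇒ 0x41007 (P1/RW1/US1/PS0)
  lvl1: tbl 0x41, slot 14 ⇒ 0x42007 (P1/RW1/US1/PS0)
  lvl2: tbl 0x42, slot 8 ⇒ 0x46007 (P1/RW1/US1/PS0)
  lvl3: tbl 0x46, slot 11 ⇒ 0x47007 (P1/RW1/US1/PS0)
  ⇒ phys 0x4774D  [4 reads]
#5 VA=0xB01C2809474 (r,kernel):
  lvl0: tbl 0x1B, slot 22 ⇒ 0x4A007 (P1/RW1/US1/PS0)
  lvl1: tbl 0x4A, slot 7 ⇒ 0x4D007 (P1/RW1/US1/PS0)
  lvl2: tbl 0x4D, slot 20 ⇒ 0x4E007 (P1/RW1/US1/PS0)
  lvl3: tbl 0x4E, slot 9 ⇒ 0x4F007 (P1/RW1/US1/PS0)
  ⇒ phys 0x4F474  [4 reads]

Entries read for #4: 4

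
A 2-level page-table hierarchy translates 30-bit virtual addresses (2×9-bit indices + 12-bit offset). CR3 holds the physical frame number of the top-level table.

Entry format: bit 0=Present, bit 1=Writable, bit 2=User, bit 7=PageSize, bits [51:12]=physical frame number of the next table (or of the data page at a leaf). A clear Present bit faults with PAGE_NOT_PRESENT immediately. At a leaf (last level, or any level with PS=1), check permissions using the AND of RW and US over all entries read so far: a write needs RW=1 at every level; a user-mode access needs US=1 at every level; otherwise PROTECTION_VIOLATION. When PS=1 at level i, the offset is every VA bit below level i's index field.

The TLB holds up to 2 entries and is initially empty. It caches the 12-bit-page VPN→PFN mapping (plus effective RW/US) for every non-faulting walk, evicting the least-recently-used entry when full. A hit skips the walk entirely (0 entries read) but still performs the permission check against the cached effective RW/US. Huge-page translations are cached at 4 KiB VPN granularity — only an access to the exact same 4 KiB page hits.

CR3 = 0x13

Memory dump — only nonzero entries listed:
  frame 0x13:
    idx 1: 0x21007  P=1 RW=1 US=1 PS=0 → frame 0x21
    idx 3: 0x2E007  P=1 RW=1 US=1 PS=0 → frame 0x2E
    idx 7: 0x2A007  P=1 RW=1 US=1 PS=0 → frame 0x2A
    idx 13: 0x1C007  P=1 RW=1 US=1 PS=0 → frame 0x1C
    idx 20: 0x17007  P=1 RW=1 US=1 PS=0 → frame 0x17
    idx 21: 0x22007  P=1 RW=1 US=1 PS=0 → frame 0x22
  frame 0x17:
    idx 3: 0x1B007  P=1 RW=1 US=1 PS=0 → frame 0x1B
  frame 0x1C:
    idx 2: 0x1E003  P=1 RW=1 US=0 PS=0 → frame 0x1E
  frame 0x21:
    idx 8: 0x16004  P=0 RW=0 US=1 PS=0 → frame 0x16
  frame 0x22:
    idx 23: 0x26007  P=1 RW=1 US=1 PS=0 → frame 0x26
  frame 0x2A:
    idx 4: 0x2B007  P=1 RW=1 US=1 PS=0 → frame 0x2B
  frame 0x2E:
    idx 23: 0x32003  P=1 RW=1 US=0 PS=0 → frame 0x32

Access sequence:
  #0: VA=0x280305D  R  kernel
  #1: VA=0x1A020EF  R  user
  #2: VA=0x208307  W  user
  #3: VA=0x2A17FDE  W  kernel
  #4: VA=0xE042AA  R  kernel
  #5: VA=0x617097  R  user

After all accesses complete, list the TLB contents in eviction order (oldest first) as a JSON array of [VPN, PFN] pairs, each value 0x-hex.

Walk each access:
#0 VA=0x280305D (r,kernel):
  lvl0: tbl 0x13, slot 20 ⇒ 0x17007 (P1/RW1/US1/PS0)
  lvl1: tbl 0x17, slot 3 ⇒ 0x1B007 (P1/RW1/US1/PS0)
  ✓ 0x1B05D  — 2 lookups
#1 VA=0x1A020EF (r,user):
  lvl0: tbl 0x13, slot 13 ⇒ 0x1C007 (P1/RW1/US1/PS0)
  lvl1: tbl 0x1C, slot 2 ⇒ 0x1E003 (P1/RW1/US0/PS0)
  ⇒ fault: PROTECTION_VIOLATION  — 2 lookups
#2 VA=0x208307 (w,user):
  lvl0: tbl 0x13, slot 1 ⇒ 0x21007 (P1/RW1/US1/PS0)
  lvl1: tbl 0x21, slot 8 ⇒ 0x16004 (P0/RW0/US1/PS0)
  ⇒ fault: PAGE_NOT_PRESENT  — 2 lookups
#3 VA=0x2A17FDE (w,kernel):
  lvl0: tbl 0x13, slot 21 ⇒ 0x22007 (P1/RW1/US1/PS0)
  lvl1: tbl 0x22, slot 23 ⇒ 0x26007 (P1/RW1/US1/PS0)
  ✓ 0x26FDE  — 2 lookups
#4 VA=0xE042AA (r,kernel):
  lvl0: tbl 0x13, slot 7 ⇒ 0x2A007 (P1/RW1/US1/PS0)
  lvl1: tbl 0x2A, slot 4 ⇒ 0x2B007 (P1/RW1/US1/PS0)
  ✓ 0x2B2AA  — 2 lookups
#5 VA=0x617097 (r,user):
  lvl0: tbl 0x13, slot 3 ⇒ 0x2E007 (P1/RW1/US1/PS0)
  lvl1: tbl 0x2E, slot 23 ⇒ 0x32003 (P1/RW1/US0/PS0)
  ⇒ fault: PROTECTION_VIOLATION  — 2 lookups

TLB: [["0x2A17", "0x26"], ["0xE04", "0x2B"]]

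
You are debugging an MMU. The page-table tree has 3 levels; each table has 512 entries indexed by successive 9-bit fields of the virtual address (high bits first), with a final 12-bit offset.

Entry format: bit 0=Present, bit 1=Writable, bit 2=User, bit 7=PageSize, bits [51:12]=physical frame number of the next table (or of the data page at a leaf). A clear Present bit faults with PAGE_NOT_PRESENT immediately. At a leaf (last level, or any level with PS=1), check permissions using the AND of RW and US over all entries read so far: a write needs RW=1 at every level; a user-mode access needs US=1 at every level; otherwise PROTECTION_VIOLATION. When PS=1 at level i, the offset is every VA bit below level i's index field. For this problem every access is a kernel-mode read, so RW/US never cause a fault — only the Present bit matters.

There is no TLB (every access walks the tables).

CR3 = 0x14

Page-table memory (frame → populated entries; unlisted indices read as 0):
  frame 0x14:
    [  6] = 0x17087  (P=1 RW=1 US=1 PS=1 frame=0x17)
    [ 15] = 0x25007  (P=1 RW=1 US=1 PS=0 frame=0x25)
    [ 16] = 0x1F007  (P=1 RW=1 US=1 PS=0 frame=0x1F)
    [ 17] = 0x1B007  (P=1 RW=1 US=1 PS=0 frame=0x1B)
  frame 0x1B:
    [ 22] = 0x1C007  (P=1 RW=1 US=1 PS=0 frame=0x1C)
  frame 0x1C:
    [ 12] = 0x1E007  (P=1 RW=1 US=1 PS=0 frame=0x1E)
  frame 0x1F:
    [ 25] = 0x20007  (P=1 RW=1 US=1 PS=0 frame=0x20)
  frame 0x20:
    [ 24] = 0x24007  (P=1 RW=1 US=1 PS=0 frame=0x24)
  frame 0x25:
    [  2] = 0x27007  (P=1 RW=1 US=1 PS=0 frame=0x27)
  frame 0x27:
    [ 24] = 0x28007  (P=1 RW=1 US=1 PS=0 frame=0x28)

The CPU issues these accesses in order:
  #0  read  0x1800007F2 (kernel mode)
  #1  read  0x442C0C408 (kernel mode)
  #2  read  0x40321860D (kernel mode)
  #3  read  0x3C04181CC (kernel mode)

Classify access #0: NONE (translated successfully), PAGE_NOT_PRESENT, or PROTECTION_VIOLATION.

Trace:
#0 VA=0x1800007F2 (r,kernel):
  [0] read 0x14 idx=6: raw=0x17087 flags P=1 W=1 U=1 S=1
  → PA=0x177F2 (huge @L0)  (1 entries read)
#1 VA=0x442C0C408 (r,kernel):
  [0] read 0x14 idx=17: raw=0x1B007 flags P=1 W=1 U=1 S=0
  [1] read 0x1B idx=22: raw=0x1C007 flags P=1 W=1 U=1 S=0
  [2] read 0x1C idx=12: raw=0x1E007 flags P=1 W=1 U=1 S=0
  → PA=0x1E408  (3 entries read)
#2 VA=0x40321860D (r,kernel):
  [0] read 0x14 idx=16: raw=0x1F007 flags P=1 W=1 U=1 S=0
  [1] read 0x1F idx=25: raw=0x20007 flags P=1 W=1 U=1 S=0
  [2] read 0x20 idx=24: raw=0x24007 flags P=1 W=1 U=1 S=0
  → PA=0x2460D  (3 entries read)
#3 VA=0x3C04181CC (r,kernel):
  [0] read 0x14 idx=15: raw=0x25007 flags P=1 W=1 U=1 S=0
  [1] read 0x25 idx=2: raw=0x27007 flags P=1 W=1 U=1 S=0
  [2] read 0x27 idx=24: raw=0x28007 flags P=1 W=1 U=1 S=0
  → PA=0x281CC  (3 entries read)

Access #0 fault: NONE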